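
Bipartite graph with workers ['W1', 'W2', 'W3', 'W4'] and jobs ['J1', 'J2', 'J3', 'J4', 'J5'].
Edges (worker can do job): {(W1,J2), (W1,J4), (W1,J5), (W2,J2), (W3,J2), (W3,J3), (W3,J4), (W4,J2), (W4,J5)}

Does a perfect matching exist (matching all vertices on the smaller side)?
Yes, perfect matching exists (size 4)

Perfect matching: {(W1,J4), (W2,J2), (W3,J3), (W4,J5)}
All 4 vertices on the smaller side are matched.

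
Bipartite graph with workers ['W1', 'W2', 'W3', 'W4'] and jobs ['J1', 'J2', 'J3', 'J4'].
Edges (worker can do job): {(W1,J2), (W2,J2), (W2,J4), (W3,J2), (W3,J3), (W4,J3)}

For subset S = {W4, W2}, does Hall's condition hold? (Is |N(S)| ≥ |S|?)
Yes: |N(S)| = 3, |S| = 2

Subset S = {W4, W2}
Neighbors N(S) = {J2, J3, J4}

|N(S)| = 3, |S| = 2
Hall's condition: |N(S)| ≥ |S| is satisfied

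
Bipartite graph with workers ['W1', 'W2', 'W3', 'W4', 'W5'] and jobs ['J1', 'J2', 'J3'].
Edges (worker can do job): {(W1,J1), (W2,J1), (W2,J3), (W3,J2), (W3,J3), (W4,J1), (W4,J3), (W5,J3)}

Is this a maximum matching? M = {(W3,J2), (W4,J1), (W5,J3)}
Yes, size 3 is maximum

Proposed matching has size 3.
Maximum matching size for this graph: 3.

This is a maximum matching.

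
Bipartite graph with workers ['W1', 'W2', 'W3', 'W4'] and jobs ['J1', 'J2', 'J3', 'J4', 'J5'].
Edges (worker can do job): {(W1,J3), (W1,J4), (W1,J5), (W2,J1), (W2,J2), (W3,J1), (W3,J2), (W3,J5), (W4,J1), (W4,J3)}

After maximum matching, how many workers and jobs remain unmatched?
Unmatched: 0 workers, 1 jobs

Maximum matching size: 4
Workers: 4 total, 4 matched, 0 unmatched
Jobs: 5 total, 4 matched, 1 unmatched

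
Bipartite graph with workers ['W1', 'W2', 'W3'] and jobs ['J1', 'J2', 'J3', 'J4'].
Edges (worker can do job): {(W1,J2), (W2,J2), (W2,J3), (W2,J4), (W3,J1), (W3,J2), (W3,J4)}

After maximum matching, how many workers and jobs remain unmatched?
Unmatched: 0 workers, 1 jobs

Maximum matching size: 3
Workers: 3 total, 3 matched, 0 unmatched
Jobs: 4 total, 3 matched, 1 unmatched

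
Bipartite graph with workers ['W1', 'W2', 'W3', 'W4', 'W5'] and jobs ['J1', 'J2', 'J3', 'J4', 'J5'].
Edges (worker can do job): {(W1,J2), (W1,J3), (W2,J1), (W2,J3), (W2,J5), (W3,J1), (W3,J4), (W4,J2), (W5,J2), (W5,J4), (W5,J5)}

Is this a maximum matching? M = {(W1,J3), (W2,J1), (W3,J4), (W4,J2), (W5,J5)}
Yes, size 5 is maximum

Proposed matching has size 5.
Maximum matching size for this graph: 5.

This is a maximum matching.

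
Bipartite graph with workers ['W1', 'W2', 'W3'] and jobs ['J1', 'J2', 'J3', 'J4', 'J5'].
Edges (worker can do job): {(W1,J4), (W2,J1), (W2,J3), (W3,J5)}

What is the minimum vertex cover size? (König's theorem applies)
Minimum vertex cover size = 3

By König's theorem: in bipartite graphs,
min vertex cover = max matching = 3

Maximum matching has size 3, so minimum vertex cover also has size 3.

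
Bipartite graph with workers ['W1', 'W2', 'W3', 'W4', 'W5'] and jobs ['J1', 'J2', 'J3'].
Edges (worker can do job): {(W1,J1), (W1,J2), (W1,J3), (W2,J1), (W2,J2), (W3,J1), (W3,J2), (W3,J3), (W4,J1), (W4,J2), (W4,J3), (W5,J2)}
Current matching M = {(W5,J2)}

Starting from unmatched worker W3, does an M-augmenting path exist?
Yes: W3 → J1

An M-augmenting path alternates non-matching / matching edges, starting and ending at unmatched vertices.
Path: W3 → J1
(J1 is unmatched in M, so the path is augmenting.)
Flipping edges along this path would increase |M| from 1 to 2.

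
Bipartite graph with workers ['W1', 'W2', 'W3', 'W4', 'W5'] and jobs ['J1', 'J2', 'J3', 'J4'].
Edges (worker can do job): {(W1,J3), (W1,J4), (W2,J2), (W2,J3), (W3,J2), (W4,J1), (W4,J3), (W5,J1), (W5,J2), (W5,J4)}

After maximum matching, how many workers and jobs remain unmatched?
Unmatched: 1 workers, 0 jobs

Maximum matching size: 4
Workers: 5 total, 4 matched, 1 unmatched
Jobs: 4 total, 4 matched, 0 unmatched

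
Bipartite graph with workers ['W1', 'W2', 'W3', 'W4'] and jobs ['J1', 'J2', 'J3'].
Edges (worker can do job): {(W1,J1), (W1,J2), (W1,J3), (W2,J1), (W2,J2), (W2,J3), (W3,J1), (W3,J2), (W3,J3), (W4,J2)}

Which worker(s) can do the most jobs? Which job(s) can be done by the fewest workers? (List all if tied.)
Most versatile: W1, W2, W3 (3 jobs); Least covered: J1, J3 (3 workers)

Worker degrees (jobs they can do): W1:3, W2:3, W3:3, W4:1
Job degrees (workers who can do it): J1:3, J2:4, J3:3

Maximum worker degree is 3, achieved by: W1, W2, W3
Minimum job degree is 3, achieved by: J1, J3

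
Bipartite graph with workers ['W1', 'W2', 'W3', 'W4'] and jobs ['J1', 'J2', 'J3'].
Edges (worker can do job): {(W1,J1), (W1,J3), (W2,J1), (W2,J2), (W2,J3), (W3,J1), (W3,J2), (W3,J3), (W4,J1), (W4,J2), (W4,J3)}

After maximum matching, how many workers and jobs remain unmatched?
Unmatched: 1 workers, 0 jobs

Maximum matching size: 3
Workers: 4 total, 3 matched, 1 unmatched
Jobs: 3 total, 3 matched, 0 unmatched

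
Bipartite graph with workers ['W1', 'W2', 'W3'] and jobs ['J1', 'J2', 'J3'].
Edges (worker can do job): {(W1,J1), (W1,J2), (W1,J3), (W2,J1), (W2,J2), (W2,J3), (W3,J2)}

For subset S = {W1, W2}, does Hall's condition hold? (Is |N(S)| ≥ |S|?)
Yes: |N(S)| = 3, |S| = 2

Subset S = {W1, W2}
Neighbors N(S) = {J1, J2, J3}

|N(S)| = 3, |S| = 2
Hall's condition: |N(S)| ≥ |S| is satisfied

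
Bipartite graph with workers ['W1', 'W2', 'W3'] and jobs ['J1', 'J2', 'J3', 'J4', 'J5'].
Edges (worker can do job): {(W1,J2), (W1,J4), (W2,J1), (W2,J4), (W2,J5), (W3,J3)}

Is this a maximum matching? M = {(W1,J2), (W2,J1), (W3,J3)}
Yes, size 3 is maximum

Proposed matching has size 3.
Maximum matching size for this graph: 3.

This is a maximum matching.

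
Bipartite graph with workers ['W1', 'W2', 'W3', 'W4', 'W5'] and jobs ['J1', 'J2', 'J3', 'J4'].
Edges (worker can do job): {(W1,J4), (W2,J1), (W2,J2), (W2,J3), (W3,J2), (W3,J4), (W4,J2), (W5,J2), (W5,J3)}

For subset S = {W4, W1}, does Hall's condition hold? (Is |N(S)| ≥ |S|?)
Yes: |N(S)| = 2, |S| = 2

Subset S = {W4, W1}
Neighbors N(S) = {J2, J4}

|N(S)| = 2, |S| = 2
Hall's condition: |N(S)| ≥ |S| is satisfied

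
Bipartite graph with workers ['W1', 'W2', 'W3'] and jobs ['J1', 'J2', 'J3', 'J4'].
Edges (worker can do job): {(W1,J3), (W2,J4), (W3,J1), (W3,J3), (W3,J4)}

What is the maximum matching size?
Maximum matching size = 3

Maximum matching: {(W1,J3), (W2,J4), (W3,J1)}
Size: 3

This assigns 3 workers to 3 distinct jobs.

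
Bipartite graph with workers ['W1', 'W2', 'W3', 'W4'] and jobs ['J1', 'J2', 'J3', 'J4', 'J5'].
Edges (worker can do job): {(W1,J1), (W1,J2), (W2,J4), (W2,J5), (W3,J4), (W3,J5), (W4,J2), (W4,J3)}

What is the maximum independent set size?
Maximum independent set = 5

By König's theorem:
- Min vertex cover = Max matching = 4
- Max independent set = Total vertices - Min vertex cover
- Max independent set = 9 - 4 = 5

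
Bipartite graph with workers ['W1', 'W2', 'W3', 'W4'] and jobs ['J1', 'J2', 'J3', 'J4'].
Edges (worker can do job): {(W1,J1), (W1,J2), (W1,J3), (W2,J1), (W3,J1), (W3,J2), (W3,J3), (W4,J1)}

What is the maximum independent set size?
Maximum independent set = 5

By König's theorem:
- Min vertex cover = Max matching = 3
- Max independent set = Total vertices - Min vertex cover
- Max independent set = 8 - 3 = 5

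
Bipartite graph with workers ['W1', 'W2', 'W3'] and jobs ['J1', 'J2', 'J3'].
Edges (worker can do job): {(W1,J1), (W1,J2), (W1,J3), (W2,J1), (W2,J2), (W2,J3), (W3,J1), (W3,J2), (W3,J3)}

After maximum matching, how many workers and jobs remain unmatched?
Unmatched: 0 workers, 0 jobs

Maximum matching size: 3
Workers: 3 total, 3 matched, 0 unmatched
Jobs: 3 total, 3 matched, 0 unmatched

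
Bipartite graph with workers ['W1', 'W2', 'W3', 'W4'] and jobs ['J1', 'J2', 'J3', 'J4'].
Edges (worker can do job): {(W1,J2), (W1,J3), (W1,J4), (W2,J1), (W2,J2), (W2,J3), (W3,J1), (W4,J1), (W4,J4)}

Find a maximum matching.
Matching: {(W1,J3), (W2,J2), (W3,J1), (W4,J4)}

Maximum matching (size 4):
  W1 → J3
  W2 → J2
  W3 → J1
  W4 → J4

Each worker is assigned to at most one job, and each job to at most one worker.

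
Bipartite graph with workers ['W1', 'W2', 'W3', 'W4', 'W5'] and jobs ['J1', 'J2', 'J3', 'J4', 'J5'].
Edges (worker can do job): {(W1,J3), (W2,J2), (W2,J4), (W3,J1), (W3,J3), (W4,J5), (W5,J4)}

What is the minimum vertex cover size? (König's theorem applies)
Minimum vertex cover size = 5

By König's theorem: in bipartite graphs,
min vertex cover = max matching = 5

Maximum matching has size 5, so minimum vertex cover also has size 5.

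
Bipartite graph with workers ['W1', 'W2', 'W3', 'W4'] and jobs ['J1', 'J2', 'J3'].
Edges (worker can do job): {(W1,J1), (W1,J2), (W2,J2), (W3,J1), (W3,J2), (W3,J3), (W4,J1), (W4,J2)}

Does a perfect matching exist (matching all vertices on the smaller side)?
Yes, perfect matching exists (size 3)

Perfect matching: {(W1,J1), (W3,J3), (W4,J2)}
All 3 vertices on the smaller side are matched.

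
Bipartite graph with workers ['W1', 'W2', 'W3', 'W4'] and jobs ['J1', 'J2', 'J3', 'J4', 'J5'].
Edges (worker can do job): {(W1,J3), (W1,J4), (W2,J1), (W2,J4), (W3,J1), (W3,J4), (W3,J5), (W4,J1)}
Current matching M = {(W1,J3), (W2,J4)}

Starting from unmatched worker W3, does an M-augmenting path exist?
Yes: W3 → J5

An M-augmenting path alternates non-matching / matching edges, starting and ending at unmatched vertices.
Path: W3 → J5
(J5 is unmatched in M, so the path is augmenting.)
Flipping edges along this path would increase |M| from 2 to 3.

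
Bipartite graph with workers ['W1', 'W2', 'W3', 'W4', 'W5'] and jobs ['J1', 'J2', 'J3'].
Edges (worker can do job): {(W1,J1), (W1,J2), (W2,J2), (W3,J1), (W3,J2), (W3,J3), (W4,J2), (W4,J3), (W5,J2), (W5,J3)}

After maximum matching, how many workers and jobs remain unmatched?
Unmatched: 2 workers, 0 jobs

Maximum matching size: 3
Workers: 5 total, 3 matched, 2 unmatched
Jobs: 3 total, 3 matched, 0 unmatched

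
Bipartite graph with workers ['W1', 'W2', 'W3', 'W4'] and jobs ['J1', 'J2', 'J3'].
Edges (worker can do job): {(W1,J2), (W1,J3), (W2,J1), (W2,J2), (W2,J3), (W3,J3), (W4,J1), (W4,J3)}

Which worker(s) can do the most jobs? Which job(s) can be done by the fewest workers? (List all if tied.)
Most versatile: W2 (3 jobs); Least covered: J1, J2 (2 workers)

Worker degrees (jobs they can do): W1:2, W2:3, W3:1, W4:2
Job degrees (workers who can do it): J1:2, J2:2, J3:4

Maximum worker degree is 3, achieved by: W2
Minimum job degree is 2, achieved by: J1, J2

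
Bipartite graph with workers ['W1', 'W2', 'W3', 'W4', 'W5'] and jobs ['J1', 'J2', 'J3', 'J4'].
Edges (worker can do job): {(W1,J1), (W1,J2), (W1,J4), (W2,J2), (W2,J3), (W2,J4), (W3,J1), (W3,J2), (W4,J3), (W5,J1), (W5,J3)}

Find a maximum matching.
Matching: {(W1,J4), (W3,J2), (W4,J3), (W5,J1)}

Maximum matching (size 4):
  W1 → J4
  W3 → J2
  W4 → J3
  W5 → J1

Each worker is assigned to at most one job, and each job to at most one worker.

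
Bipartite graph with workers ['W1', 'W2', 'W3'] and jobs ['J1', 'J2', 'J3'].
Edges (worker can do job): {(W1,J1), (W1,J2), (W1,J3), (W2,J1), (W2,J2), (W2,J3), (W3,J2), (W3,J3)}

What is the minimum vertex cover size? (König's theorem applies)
Minimum vertex cover size = 3

By König's theorem: in bipartite graphs,
min vertex cover = max matching = 3

Maximum matching has size 3, so minimum vertex cover also has size 3.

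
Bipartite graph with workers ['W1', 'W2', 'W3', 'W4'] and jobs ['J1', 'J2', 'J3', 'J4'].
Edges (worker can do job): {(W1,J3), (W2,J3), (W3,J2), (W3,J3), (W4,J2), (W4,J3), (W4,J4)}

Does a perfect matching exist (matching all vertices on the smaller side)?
No, maximum matching has size 3 < 4

Maximum matching has size 3, need 4 for perfect matching.
Unmatched workers: ['W2']
Unmatched jobs: ['J1']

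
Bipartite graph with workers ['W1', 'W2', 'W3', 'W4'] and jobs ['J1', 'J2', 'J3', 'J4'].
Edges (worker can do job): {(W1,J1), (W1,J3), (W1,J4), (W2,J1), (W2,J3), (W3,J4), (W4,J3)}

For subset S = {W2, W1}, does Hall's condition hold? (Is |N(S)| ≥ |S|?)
Yes: |N(S)| = 3, |S| = 2

Subset S = {W2, W1}
Neighbors N(S) = {J1, J3, J4}

|N(S)| = 3, |S| = 2
Hall's condition: |N(S)| ≥ |S| is satisfied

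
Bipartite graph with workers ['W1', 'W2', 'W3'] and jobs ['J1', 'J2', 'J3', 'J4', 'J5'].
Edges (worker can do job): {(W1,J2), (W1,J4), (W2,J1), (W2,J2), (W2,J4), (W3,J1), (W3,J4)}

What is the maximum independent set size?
Maximum independent set = 5

By König's theorem:
- Min vertex cover = Max matching = 3
- Max independent set = Total vertices - Min vertex cover
- Max independent set = 8 - 3 = 5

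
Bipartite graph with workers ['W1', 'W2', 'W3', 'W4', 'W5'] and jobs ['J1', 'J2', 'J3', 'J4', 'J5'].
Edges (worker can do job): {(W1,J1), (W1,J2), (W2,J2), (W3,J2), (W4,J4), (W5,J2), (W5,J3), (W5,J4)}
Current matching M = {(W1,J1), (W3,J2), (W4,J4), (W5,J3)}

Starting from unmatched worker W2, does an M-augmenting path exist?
No augmenting path from W2

Alternating search from W2 reaches jobs: {J2}.
Every reachable job is already matched in M, and following those matched edges back to workers exposes no further unvisited jobs.
No M-augmenting path from W2 exists.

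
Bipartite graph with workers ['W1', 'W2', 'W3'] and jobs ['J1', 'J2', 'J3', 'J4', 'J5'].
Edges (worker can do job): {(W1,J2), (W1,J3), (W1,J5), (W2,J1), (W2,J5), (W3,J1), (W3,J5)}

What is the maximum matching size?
Maximum matching size = 3

Maximum matching: {(W1,J3), (W2,J5), (W3,J1)}
Size: 3

This assigns 3 workers to 3 distinct jobs.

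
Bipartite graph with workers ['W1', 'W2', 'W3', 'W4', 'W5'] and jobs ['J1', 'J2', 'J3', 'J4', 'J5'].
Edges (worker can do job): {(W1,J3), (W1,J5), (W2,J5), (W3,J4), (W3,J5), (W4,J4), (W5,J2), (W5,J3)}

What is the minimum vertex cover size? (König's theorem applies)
Minimum vertex cover size = 4

By König's theorem: in bipartite graphs,
min vertex cover = max matching = 4

Maximum matching has size 4, so minimum vertex cover also has size 4.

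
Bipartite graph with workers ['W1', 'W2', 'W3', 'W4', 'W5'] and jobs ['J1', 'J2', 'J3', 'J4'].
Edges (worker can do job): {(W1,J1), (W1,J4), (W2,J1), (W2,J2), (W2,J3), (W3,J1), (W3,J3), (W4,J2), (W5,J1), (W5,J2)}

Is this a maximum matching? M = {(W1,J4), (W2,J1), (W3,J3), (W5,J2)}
Yes, size 4 is maximum

Proposed matching has size 4.
Maximum matching size for this graph: 4.

This is a maximum matching.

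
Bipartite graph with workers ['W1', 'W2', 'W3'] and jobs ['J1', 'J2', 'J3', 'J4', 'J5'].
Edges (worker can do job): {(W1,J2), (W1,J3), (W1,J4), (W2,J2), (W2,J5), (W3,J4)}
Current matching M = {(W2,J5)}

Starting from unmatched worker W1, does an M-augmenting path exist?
Yes: W1 → J4

An M-augmenting path alternates non-matching / matching edges, starting and ending at unmatched vertices.
Path: W1 → J4
(J4 is unmatched in M, so the path is augmenting.)
Flipping edges along this path would increase |M| from 1 to 2.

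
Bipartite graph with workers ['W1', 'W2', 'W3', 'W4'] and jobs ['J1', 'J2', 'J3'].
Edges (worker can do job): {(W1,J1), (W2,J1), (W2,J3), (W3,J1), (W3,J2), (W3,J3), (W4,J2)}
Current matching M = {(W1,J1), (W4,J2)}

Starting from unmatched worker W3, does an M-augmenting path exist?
Yes: W3 → J3

An M-augmenting path alternates non-matching / matching edges, starting and ending at unmatched vertices.
Path: W3 → J3
(J3 is unmatched in M, so the path is augmenting.)
Flipping edges along this path would increase |M| from 2 to 3.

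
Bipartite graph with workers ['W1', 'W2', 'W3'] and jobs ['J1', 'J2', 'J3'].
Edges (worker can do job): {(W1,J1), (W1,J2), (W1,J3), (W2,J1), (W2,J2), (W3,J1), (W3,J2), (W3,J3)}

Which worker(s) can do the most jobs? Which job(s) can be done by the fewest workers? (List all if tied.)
Most versatile: W1, W3 (3 jobs); Least covered: J3 (2 workers)

Worker degrees (jobs they can do): W1:3, W2:2, W3:3
Job degrees (workers who can do it): J1:3, J2:3, J3:2

Maximum worker degree is 3, achieved by: W1, W3
Minimum job degree is 2, achieved by: J3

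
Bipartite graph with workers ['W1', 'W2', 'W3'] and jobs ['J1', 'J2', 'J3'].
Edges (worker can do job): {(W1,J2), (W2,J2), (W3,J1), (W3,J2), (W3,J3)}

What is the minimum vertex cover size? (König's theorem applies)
Minimum vertex cover size = 2

By König's theorem: in bipartite graphs,
min vertex cover = max matching = 2

Maximum matching has size 2, so minimum vertex cover also has size 2.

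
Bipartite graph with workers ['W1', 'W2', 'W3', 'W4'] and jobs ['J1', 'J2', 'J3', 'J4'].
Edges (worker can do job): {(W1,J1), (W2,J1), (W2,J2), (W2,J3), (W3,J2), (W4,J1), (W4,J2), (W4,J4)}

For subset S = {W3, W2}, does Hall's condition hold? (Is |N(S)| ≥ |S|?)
Yes: |N(S)| = 3, |S| = 2

Subset S = {W3, W2}
Neighbors N(S) = {J1, J2, J3}

|N(S)| = 3, |S| = 2
Hall's condition: |N(S)| ≥ |S| is satisfied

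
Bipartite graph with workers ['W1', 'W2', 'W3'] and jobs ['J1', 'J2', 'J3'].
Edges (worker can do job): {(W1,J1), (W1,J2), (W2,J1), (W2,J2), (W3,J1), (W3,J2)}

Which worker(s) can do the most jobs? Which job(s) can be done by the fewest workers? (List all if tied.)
Most versatile: W1, W2, W3 (2 jobs); Least covered: J3 (0 workers)

Worker degrees (jobs they can do): W1:2, W2:2, W3:2
Job degrees (workers who can do it): J1:3, J2:3, J3:0

Maximum worker degree is 2, achieved by: W1, W2, W3
Minimum job degree is 0, achieved by: J3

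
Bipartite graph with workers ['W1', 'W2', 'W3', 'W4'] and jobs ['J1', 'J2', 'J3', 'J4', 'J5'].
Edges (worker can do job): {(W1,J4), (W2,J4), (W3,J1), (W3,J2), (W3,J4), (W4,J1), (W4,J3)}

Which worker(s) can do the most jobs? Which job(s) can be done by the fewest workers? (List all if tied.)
Most versatile: W3 (3 jobs); Least covered: J5 (0 workers)

Worker degrees (jobs they can do): W1:1, W2:1, W3:3, W4:2
Job degrees (workers who can do it): J1:2, J2:1, J3:1, J4:3, J5:0

Maximum worker degree is 3, achieved by: W3
Minimum job degree is 0, achieved by: J5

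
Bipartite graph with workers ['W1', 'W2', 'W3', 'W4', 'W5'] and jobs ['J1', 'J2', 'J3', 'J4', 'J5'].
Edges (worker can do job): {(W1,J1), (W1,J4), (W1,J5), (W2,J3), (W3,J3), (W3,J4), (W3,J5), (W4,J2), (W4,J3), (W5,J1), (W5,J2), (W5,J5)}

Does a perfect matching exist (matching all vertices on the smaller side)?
Yes, perfect matching exists (size 5)

Perfect matching: {(W1,J4), (W2,J3), (W3,J5), (W4,J2), (W5,J1)}
All 5 vertices on the smaller side are matched.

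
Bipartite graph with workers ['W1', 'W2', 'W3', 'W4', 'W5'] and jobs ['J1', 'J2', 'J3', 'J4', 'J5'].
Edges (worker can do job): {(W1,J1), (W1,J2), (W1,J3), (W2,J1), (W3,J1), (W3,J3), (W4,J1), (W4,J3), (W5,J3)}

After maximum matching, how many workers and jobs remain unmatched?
Unmatched: 2 workers, 2 jobs

Maximum matching size: 3
Workers: 5 total, 3 matched, 2 unmatched
Jobs: 5 total, 3 matched, 2 unmatched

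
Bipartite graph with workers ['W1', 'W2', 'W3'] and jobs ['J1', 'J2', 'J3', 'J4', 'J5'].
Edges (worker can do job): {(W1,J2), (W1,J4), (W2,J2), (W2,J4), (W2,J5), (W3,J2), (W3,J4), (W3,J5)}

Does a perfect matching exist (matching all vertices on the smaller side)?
Yes, perfect matching exists (size 3)

Perfect matching: {(W1,J2), (W2,J4), (W3,J5)}
All 3 vertices on the smaller side are matched.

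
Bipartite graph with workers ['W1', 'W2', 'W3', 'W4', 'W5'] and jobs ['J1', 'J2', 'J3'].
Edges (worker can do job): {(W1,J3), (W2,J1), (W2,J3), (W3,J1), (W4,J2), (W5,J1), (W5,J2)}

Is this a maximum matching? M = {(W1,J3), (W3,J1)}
No, size 2 is not maximum

Proposed matching has size 2.
Maximum matching size for this graph: 3.

This is NOT maximum - can be improved to size 3.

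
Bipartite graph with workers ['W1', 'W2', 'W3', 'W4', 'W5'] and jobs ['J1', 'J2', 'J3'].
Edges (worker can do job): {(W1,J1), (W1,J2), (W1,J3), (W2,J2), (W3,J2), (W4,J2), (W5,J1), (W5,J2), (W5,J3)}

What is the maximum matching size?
Maximum matching size = 3

Maximum matching: {(W1,J1), (W3,J2), (W5,J3)}
Size: 3

This assigns 3 workers to 3 distinct jobs.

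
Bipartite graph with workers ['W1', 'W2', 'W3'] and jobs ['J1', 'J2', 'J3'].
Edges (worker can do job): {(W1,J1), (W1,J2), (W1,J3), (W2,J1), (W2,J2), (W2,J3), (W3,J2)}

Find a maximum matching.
Matching: {(W1,J3), (W2,J1), (W3,J2)}

Maximum matching (size 3):
  W1 → J3
  W2 → J1
  W3 → J2

Each worker is assigned to at most one job, and each job to at most one worker.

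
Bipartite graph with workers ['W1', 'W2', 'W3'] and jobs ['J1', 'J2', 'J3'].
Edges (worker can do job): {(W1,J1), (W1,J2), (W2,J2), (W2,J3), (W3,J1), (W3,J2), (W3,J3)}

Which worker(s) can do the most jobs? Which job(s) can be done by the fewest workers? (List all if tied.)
Most versatile: W3 (3 jobs); Least covered: J1, J3 (2 workers)

Worker degrees (jobs they can do): W1:2, W2:2, W3:3
Job degrees (workers who can do it): J1:2, J2:3, J3:2

Maximum worker degree is 3, achieved by: W3
Minimum job degree is 2, achieved by: J1, J3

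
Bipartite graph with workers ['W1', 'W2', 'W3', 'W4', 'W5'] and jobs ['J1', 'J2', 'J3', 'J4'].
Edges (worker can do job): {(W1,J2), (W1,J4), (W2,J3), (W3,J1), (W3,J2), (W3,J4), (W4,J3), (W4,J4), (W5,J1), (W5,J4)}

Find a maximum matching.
Matching: {(W1,J2), (W3,J1), (W4,J3), (W5,J4)}

Maximum matching (size 4):
  W1 → J2
  W3 → J1
  W4 → J3
  W5 → J4

Each worker is assigned to at most one job, and each job to at most one worker.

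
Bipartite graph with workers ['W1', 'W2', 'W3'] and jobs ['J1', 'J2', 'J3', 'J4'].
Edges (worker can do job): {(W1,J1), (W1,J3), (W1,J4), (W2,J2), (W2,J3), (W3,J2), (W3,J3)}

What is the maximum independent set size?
Maximum independent set = 4

By König's theorem:
- Min vertex cover = Max matching = 3
- Max independent set = Total vertices - Min vertex cover
- Max independent set = 7 - 3 = 4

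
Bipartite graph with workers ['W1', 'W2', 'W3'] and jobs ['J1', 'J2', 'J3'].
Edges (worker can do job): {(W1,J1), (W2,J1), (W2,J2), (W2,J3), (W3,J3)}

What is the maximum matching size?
Maximum matching size = 3

Maximum matching: {(W1,J1), (W2,J2), (W3,J3)}
Size: 3

This assigns 3 workers to 3 distinct jobs.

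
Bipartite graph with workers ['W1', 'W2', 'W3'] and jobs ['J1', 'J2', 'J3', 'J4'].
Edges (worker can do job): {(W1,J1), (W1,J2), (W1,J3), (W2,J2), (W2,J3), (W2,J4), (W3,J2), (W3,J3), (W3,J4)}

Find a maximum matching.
Matching: {(W1,J2), (W2,J4), (W3,J3)}

Maximum matching (size 3):
  W1 → J2
  W2 → J4
  W3 → J3

Each worker is assigned to at most one job, and each job to at most one worker.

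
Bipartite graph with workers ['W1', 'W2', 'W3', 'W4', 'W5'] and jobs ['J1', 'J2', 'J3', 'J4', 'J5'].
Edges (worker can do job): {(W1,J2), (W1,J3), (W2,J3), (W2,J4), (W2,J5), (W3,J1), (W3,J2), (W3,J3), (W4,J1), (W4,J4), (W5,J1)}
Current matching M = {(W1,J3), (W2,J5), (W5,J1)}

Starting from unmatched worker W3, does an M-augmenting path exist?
Yes: W3 → J2

An M-augmenting path alternates non-matching / matching edges, starting and ending at unmatched vertices.
Path: W3 → J2
(J2 is unmatched in M, so the path is augmenting.)
Flipping edges along this path would increase |M| from 3 to 4.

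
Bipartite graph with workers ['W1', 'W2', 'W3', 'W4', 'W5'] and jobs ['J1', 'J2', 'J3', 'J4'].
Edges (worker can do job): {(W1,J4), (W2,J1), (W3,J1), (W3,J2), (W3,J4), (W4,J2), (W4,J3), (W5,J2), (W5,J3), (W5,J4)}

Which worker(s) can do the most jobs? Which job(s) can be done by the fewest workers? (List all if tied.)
Most versatile: W3, W5 (3 jobs); Least covered: J1, J3 (2 workers)

Worker degrees (jobs they can do): W1:1, W2:1, W3:3, W4:2, W5:3
Job degrees (workers who can do it): J1:2, J2:3, J3:2, J4:3

Maximum worker degree is 3, achieved by: W3, W5
Minimum job degree is 2, achieved by: J1, J3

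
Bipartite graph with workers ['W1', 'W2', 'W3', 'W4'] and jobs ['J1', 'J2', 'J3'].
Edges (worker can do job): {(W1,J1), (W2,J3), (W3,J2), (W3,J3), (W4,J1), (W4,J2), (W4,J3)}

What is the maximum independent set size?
Maximum independent set = 4

By König's theorem:
- Min vertex cover = Max matching = 3
- Max independent set = Total vertices - Min vertex cover
- Max independent set = 7 - 3 = 4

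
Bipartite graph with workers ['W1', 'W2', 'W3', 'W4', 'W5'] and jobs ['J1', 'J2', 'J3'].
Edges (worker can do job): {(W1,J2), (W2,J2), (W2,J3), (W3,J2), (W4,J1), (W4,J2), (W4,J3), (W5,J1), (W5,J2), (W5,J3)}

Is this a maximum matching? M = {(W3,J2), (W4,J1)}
No, size 2 is not maximum

Proposed matching has size 2.
Maximum matching size for this graph: 3.

This is NOT maximum - can be improved to size 3.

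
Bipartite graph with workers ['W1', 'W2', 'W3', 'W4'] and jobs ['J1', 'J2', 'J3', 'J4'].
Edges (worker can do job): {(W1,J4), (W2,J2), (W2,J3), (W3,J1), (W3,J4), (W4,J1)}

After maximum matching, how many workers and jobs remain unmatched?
Unmatched: 1 workers, 1 jobs

Maximum matching size: 3
Workers: 4 total, 3 matched, 1 unmatched
Jobs: 4 total, 3 matched, 1 unmatched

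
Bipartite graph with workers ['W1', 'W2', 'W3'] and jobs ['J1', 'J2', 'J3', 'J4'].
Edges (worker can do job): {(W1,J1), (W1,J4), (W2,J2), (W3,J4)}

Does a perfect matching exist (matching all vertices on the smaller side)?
Yes, perfect matching exists (size 3)

Perfect matching: {(W1,J1), (W2,J2), (W3,J4)}
All 3 vertices on the smaller side are matched.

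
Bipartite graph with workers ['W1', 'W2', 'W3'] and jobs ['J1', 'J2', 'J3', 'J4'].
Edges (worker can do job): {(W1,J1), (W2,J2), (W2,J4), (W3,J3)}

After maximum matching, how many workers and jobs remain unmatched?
Unmatched: 0 workers, 1 jobs

Maximum matching size: 3
Workers: 3 total, 3 matched, 0 unmatched
Jobs: 4 total, 3 matched, 1 unmatched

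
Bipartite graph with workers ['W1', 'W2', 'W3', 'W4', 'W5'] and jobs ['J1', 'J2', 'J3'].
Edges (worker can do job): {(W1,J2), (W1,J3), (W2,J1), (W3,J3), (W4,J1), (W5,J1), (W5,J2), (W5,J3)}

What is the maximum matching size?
Maximum matching size = 3

Maximum matching: {(W3,J3), (W4,J1), (W5,J2)}
Size: 3

This assigns 3 workers to 3 distinct jobs.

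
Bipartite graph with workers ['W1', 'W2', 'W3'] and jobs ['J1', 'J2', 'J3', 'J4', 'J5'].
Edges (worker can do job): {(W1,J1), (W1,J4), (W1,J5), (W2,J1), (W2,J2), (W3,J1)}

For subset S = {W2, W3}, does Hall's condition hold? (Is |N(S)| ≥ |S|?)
Yes: |N(S)| = 2, |S| = 2

Subset S = {W2, W3}
Neighbors N(S) = {J1, J2}

|N(S)| = 2, |S| = 2
Hall's condition: |N(S)| ≥ |S| is satisfied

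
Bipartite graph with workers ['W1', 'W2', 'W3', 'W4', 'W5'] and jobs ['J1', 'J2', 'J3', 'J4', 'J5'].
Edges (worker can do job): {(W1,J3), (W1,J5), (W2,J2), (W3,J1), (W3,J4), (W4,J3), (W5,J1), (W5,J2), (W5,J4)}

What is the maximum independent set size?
Maximum independent set = 5

By König's theorem:
- Min vertex cover = Max matching = 5
- Max independent set = Total vertices - Min vertex cover
- Max independent set = 10 - 5 = 5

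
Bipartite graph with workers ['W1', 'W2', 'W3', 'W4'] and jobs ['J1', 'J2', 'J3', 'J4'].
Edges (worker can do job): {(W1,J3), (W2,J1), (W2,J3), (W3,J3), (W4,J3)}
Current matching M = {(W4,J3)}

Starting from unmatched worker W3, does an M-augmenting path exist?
No augmenting path from W3

Alternating search from W3 reaches jobs: {J3}.
Every reachable job is already matched in M, and following those matched edges back to workers exposes no further unvisited jobs.
No M-augmenting path from W3 exists.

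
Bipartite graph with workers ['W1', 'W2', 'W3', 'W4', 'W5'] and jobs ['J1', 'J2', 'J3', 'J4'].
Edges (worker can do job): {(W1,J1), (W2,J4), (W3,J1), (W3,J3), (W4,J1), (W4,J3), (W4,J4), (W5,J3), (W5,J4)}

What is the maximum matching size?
Maximum matching size = 3

Maximum matching: {(W3,J3), (W4,J1), (W5,J4)}
Size: 3

This assigns 3 workers to 3 distinct jobs.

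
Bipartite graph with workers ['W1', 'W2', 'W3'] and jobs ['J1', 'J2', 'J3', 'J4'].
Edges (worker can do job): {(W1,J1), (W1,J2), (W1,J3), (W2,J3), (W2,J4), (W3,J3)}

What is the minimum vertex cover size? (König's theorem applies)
Minimum vertex cover size = 3

By König's theorem: in bipartite graphs,
min vertex cover = max matching = 3

Maximum matching has size 3, so minimum vertex cover also has size 3.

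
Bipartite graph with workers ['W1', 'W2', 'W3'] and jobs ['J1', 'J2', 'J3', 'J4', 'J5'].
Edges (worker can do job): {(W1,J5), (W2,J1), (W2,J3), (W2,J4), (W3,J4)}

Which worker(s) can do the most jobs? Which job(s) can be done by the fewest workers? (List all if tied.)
Most versatile: W2 (3 jobs); Least covered: J2 (0 workers)

Worker degrees (jobs they can do): W1:1, W2:3, W3:1
Job degrees (workers who can do it): J1:1, J2:0, J3:1, J4:2, J5:1

Maximum worker degree is 3, achieved by: W2
Minimum job degree is 0, achieved by: J2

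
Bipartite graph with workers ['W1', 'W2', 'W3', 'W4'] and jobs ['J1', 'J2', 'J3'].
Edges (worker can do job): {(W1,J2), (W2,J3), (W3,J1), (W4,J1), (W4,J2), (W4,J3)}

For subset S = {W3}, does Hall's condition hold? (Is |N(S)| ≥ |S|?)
Yes: |N(S)| = 1, |S| = 1

Subset S = {W3}
Neighbors N(S) = {J1}

|N(S)| = 1, |S| = 1
Hall's condition: |N(S)| ≥ |S| is satisfied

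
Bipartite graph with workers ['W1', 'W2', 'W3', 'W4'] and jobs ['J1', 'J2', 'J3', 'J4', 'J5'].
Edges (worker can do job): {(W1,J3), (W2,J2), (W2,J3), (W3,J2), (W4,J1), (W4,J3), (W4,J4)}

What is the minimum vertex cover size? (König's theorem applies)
Minimum vertex cover size = 3

By König's theorem: in bipartite graphs,
min vertex cover = max matching = 3

Maximum matching has size 3, so minimum vertex cover also has size 3.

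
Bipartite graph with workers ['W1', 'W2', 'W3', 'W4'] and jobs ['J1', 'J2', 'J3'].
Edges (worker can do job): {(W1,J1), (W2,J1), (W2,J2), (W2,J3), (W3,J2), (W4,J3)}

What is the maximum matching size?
Maximum matching size = 3

Maximum matching: {(W1,J1), (W3,J2), (W4,J3)}
Size: 3

This assigns 3 workers to 3 distinct jobs.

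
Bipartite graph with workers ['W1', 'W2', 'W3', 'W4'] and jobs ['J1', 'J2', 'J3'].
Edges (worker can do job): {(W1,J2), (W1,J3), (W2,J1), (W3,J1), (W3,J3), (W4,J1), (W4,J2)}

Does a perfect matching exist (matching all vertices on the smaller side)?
Yes, perfect matching exists (size 3)

Perfect matching: {(W2,J1), (W3,J3), (W4,J2)}
All 3 vertices on the smaller side are matched.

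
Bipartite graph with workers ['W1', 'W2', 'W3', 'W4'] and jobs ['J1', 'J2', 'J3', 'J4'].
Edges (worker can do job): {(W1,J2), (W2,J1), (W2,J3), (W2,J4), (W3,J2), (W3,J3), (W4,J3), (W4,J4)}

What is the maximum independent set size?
Maximum independent set = 4

By König's theorem:
- Min vertex cover = Max matching = 4
- Max independent set = Total vertices - Min vertex cover
- Max independent set = 8 - 4 = 4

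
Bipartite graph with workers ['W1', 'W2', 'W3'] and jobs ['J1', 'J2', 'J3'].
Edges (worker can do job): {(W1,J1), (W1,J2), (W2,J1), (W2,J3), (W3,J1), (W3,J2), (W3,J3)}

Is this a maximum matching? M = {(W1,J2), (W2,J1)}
No, size 2 is not maximum

Proposed matching has size 2.
Maximum matching size for this graph: 3.

This is NOT maximum - can be improved to size 3.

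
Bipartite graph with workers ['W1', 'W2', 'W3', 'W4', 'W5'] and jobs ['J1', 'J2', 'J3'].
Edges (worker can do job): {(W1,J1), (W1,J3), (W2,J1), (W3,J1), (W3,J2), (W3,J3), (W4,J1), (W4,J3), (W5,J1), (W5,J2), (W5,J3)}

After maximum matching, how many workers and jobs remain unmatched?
Unmatched: 2 workers, 0 jobs

Maximum matching size: 3
Workers: 5 total, 3 matched, 2 unmatched
Jobs: 3 total, 3 matched, 0 unmatched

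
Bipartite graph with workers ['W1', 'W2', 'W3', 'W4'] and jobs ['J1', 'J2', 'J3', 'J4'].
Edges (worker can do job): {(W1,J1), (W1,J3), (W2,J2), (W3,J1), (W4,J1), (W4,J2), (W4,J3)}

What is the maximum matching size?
Maximum matching size = 3

Maximum matching: {(W1,J3), (W3,J1), (W4,J2)}
Size: 3

This assigns 3 workers to 3 distinct jobs.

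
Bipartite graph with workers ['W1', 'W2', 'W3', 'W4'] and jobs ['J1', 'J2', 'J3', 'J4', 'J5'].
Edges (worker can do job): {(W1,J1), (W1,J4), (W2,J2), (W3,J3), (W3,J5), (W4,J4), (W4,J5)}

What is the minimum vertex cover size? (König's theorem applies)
Minimum vertex cover size = 4

By König's theorem: in bipartite graphs,
min vertex cover = max matching = 4

Maximum matching has size 4, so minimum vertex cover also has size 4.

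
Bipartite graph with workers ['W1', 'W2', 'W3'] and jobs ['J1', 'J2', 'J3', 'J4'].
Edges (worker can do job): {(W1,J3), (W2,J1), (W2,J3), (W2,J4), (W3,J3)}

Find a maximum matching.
Matching: {(W2,J4), (W3,J3)}

Maximum matching (size 2):
  W2 → J4
  W3 → J3

Each worker is assigned to at most one job, and each job to at most one worker.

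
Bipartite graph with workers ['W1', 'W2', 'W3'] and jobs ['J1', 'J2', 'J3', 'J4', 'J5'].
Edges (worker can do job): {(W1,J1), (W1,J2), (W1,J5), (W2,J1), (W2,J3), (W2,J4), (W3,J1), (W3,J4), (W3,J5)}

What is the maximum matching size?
Maximum matching size = 3

Maximum matching: {(W1,J5), (W2,J1), (W3,J4)}
Size: 3

This assigns 3 workers to 3 distinct jobs.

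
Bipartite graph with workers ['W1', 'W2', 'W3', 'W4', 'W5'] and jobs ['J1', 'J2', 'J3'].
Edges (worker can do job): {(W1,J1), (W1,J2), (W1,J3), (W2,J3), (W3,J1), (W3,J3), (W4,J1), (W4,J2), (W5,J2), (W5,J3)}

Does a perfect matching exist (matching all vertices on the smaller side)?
Yes, perfect matching exists (size 3)

Perfect matching: {(W3,J1), (W4,J2), (W5,J3)}
All 3 vertices on the smaller side are matched.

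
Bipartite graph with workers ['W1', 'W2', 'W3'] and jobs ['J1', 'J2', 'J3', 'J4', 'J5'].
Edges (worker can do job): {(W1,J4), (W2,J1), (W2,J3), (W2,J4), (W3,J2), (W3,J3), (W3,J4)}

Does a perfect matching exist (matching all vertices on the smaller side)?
Yes, perfect matching exists (size 3)

Perfect matching: {(W1,J4), (W2,J1), (W3,J3)}
All 3 vertices on the smaller side are matched.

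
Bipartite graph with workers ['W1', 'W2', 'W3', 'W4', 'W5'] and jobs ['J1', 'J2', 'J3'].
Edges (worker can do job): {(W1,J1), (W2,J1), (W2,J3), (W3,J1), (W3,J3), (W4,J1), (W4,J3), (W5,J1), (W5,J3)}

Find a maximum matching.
Matching: {(W3,J3), (W5,J1)}

Maximum matching (size 2):
  W3 → J3
  W5 → J1

Each worker is assigned to at most one job, and each job to at most one worker.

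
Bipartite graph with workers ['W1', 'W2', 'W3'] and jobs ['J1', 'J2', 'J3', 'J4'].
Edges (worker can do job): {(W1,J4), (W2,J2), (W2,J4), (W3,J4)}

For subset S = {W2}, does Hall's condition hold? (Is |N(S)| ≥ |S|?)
Yes: |N(S)| = 2, |S| = 1

Subset S = {W2}
Neighbors N(S) = {J2, J4}

|N(S)| = 2, |S| = 1
Hall's condition: |N(S)| ≥ |S| is satisfied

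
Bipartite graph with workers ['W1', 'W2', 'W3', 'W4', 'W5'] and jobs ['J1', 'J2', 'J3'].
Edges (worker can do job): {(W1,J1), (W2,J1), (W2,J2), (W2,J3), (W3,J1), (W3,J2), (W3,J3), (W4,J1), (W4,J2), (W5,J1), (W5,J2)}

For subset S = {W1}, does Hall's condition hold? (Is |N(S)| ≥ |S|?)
Yes: |N(S)| = 1, |S| = 1

Subset S = {W1}
Neighbors N(S) = {J1}

|N(S)| = 1, |S| = 1
Hall's condition: |N(S)| ≥ |S| is satisfied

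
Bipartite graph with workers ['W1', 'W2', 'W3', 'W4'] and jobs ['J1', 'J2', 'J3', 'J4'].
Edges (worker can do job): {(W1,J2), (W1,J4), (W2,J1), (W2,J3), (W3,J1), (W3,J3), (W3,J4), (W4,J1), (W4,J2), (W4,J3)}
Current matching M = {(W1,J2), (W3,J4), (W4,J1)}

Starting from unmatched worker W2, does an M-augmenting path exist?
Yes: W2 → J1 → W4 → J3

An M-augmenting path alternates non-matching / matching edges, starting and ending at unmatched vertices.
Path: W2 → J1 → W4 → J3
(J3 is unmatched in M, so the path is augmenting.)
Flipping edges along this path would increase |M| from 3 to 4.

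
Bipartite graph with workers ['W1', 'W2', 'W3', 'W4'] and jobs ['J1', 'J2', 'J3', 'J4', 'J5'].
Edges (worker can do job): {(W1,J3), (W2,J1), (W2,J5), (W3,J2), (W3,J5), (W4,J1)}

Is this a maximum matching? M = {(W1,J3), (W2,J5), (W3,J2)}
No, size 3 is not maximum

Proposed matching has size 3.
Maximum matching size for this graph: 4.

This is NOT maximum - can be improved to size 4.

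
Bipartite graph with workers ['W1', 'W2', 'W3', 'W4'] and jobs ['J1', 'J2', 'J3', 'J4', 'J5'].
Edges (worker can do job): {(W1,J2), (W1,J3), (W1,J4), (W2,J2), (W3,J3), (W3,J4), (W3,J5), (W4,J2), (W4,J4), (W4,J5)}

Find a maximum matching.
Matching: {(W1,J3), (W2,J2), (W3,J5), (W4,J4)}

Maximum matching (size 4):
  W1 → J3
  W2 → J2
  W3 → J5
  W4 → J4

Each worker is assigned to at most one job, and each job to at most one worker.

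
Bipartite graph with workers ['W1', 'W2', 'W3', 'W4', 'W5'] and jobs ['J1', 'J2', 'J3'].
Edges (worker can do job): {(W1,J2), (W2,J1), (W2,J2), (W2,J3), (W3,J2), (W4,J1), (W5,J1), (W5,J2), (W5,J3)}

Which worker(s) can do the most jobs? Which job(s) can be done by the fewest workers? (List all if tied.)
Most versatile: W2, W5 (3 jobs); Least covered: J3 (2 workers)

Worker degrees (jobs they can do): W1:1, W2:3, W3:1, W4:1, W5:3
Job degrees (workers who can do it): J1:3, J2:4, J3:2

Maximum worker degree is 3, achieved by: W2, W5
Minimum job degree is 2, achieved by: J3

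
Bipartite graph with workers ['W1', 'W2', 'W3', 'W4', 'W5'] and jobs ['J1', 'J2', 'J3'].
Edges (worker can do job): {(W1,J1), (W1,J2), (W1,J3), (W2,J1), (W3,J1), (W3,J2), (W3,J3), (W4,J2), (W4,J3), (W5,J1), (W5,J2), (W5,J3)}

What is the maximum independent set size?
Maximum independent set = 5

By König's theorem:
- Min vertex cover = Max matching = 3
- Max independent set = Total vertices - Min vertex cover
- Max independent set = 8 - 3 = 5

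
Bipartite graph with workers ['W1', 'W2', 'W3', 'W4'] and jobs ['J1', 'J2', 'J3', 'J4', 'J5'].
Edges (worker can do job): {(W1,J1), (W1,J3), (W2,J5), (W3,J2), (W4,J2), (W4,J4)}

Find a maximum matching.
Matching: {(W1,J1), (W2,J5), (W3,J2), (W4,J4)}

Maximum matching (size 4):
  W1 → J1
  W2 → J5
  W3 → J2
  W4 → J4

Each worker is assigned to at most one job, and each job to at most one worker.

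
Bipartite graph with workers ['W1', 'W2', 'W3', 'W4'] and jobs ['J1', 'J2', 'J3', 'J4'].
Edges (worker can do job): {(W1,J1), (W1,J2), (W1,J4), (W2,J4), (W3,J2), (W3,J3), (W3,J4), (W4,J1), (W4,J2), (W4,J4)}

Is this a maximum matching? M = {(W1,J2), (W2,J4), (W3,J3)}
No, size 3 is not maximum

Proposed matching has size 3.
Maximum matching size for this graph: 4.

This is NOT maximum - can be improved to size 4.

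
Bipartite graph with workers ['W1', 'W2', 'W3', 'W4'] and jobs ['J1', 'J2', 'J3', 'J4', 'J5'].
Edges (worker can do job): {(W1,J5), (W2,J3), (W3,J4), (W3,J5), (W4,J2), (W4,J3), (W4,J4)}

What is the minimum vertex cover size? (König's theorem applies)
Minimum vertex cover size = 4

By König's theorem: in bipartite graphs,
min vertex cover = max matching = 4

Maximum matching has size 4, so minimum vertex cover also has size 4.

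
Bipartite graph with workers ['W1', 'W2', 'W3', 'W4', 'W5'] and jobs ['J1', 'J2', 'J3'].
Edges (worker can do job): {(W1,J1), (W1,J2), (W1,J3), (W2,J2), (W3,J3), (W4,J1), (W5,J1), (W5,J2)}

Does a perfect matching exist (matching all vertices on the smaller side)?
Yes, perfect matching exists (size 3)

Perfect matching: {(W1,J2), (W3,J3), (W5,J1)}
All 3 vertices on the smaller side are matched.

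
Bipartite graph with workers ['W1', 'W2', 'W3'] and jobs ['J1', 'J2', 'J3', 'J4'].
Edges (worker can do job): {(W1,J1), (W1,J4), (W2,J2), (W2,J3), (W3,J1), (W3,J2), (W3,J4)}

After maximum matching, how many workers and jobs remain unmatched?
Unmatched: 0 workers, 1 jobs

Maximum matching size: 3
Workers: 3 total, 3 matched, 0 unmatched
Jobs: 4 total, 3 matched, 1 unmatched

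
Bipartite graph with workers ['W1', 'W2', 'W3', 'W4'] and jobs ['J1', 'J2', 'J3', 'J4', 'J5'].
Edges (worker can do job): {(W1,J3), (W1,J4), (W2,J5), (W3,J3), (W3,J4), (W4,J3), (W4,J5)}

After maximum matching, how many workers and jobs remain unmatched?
Unmatched: 1 workers, 2 jobs

Maximum matching size: 3
Workers: 4 total, 3 matched, 1 unmatched
Jobs: 5 total, 3 matched, 2 unmatched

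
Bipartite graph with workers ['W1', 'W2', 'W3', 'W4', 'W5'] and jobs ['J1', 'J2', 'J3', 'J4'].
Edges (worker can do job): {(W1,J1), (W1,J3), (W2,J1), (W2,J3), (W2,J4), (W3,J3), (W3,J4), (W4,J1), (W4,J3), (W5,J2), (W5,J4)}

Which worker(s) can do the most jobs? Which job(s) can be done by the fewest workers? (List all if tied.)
Most versatile: W2 (3 jobs); Least covered: J2 (1 workers)

Worker degrees (jobs they can do): W1:2, W2:3, W3:2, W4:2, W5:2
Job degrees (workers who can do it): J1:3, J2:1, J3:4, J4:3

Maximum worker degree is 3, achieved by: W2
Minimum job degree is 1, achieved by: J2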